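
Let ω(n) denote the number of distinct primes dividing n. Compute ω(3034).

3034 = 2 · 1517
1517 = 37 · 41
3034 = 2 · 37 · 41, which has 3 distinct prime factors.

3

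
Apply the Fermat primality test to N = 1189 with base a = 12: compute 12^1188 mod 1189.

12^1 ≡ 12 (mod 1189)
12^2 ≡ 12^2 = 144 ≡ 144 (mod 1189)
12^4 ≡ 144^2 = 20736 ≡ 523 (mod 1189)
12^8 ≡ 523^2 = 273529 ≡ 59 (mod 1189)
12^16 ≡ 59^2 = 3481 ≡ 1103 (mod 1189)
12^32 ≡ 1103^2 = 1216609 ≡ 262 (mod 1189)
12^64 ≡ 262^2 = 68644 ≡ 871 (mod 1189)
12^128 ≡ 871^2 = 758641 ≡ 59 (mod 1189)
12^256 ≡ 59^2 = 3481 ≡ 1103 (mod 1189)
12^512 ≡ 1103^2 = 1216609 ≡ 262 (mod 1189)
12^1024 ≡ 262^2 = 68644 ≡ 871 (mod 1189)
1188 = 1024 + 128 + 32 + 4 in binary powers of 2.
So 12^1188 ≡ 871 · 59 · 262 · 523 ≡ 146 (mod 1189).
Since 146 ≠ 1, base 12 is a Fermat witness: 1189 is composite.

146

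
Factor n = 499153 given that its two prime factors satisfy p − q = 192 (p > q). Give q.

617

Since p = q + 192, we have 499153 = q(q + 192), so q² + 192q − 499153 = 0.
Discriminant: 192² + 4·499153 = 36864 + 1996612 = 2033476; √2033476 = 1426.
q = (−192 + 1426)/2 = 617, and p = q + 192 = 809.
Check: 617 · 809 = 499153.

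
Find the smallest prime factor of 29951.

29951 is odd.
Digit sum 26, not divisible by 3.
Ends in 1: not divisible by 5.
7: 29951 = 7·4278 + 5
11: 29951 = 11·2722 + 9
13: 29951 = 13·2303 + 12
17: 29951 = 17·1761 + 14
19: 29951 = 19·1576 + 7
23: 29951 = 23·1302 + 5
29: 29951 = 29·1032 + 23
31: 29951 = 31·966 + 5
37: 29951 = 37·809 + 18
41: 29951 = 41·730 + 21
43: 29951 = 43·696 + 23
47: 29951 = 47·637 + 12
53: 29951 = 53·565 + 6
59: 29951 = 59·507 + 38
61: 29951 = 61·491

61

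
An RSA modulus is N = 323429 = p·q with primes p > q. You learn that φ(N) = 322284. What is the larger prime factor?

643

φ(n) = (p−1)(q−1) = n − (p+q) + 1, so p + q = 323429 − 322284 + 1 = 1146.
p and q are the roots of t² − 1146t + 323429 = 0.
Discriminant: 1146² − 4·323429 = 1313316 − 1293716 = 19600; √19600 = 140.
q = (1146 − 140)/2 = 503, p = (1146 + 140)/2 = 643.
Check: 503 · 643 = 323429.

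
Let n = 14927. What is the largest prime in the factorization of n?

59

14927 = 11 · 1357
1357 = 23 · 59
59 is prime.
So 14927 = 11 · 23 · 59; the largest prime factor is 59.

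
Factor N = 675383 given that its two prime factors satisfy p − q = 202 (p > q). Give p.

Since p = q + 202, we have 675383 = q(q + 202), so q² + 202q − 675383 = 0.
Discriminant: 202² + 4·675383 = 40804 + 2701532 = 2742336; √2742336 = 1656.
q = (−202 + 1656)/2 = 727, and p = q + 202 = 929.
Check: 727 · 929 = 675383.

929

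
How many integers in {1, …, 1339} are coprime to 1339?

1224

Factor: 1339 = 13 · 103.
φ(1339) = (13−1) · (103−1) = 12 · 102 = 1224.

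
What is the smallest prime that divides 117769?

117769 is odd.
Digit sum 31, not divisible by 3.
Ends in 9: not divisible by 5.
7: 117769 = 7·16824 + 1
11: 117769 = 11·10706 + 3
13: 117769 = 13·9059 + 2
17: 117769 = 17·6927 + 10
19: 117769 = 19·6198 + 7
23: 117769 = 23·5120 + 9
29: 117769 = 29·4061

29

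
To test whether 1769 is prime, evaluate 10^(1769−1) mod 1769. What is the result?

10^1 ≡ 10 (mod 1769)
10^2 ≡ 10^2 = 100 ≡ 100 (mod 1769)
10^4 ≡ 100^2 = 10000 ≡ 1155 (mod 1769)
10^8 ≡ 1155^2 = 1334025 ≡ 199 (mod 1769)
10^16 ≡ 199^2 = 39601 ≡ 683 (mod 1769)
10^32 ≡ 683^2 = 466489 ≡ 1242 (mod 1769)
10^64 ≡ 1242^2 = 1542564 ≡ 1765 (mod 1769)
10^128 ≡ 1765^2 = 3115225 ≡ 16 (mod 1769)
10^256 ≡ 16^2 = 256 ≡ 256 (mod 1769)
10^512 ≡ 256^2 = 65536 ≡ 83 (mod 1769)
10^1024 ≡ 83^2 = 6889 ≡ 1582 (mod 1769)
1768 = 1024 + 512 + 128 + 64 + 32 + 8 in binary powers of 2.
So 10^1768 ≡ 1582 · 83 · 16 · 1765 · 1242 · 199 ≡ 1184 (mod 1769).
Since 1184 ≠ 1, base 10 is a Fermat witness: 1769 is composite.

1184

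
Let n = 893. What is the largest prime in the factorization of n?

47

893 = 19 · 47
47 is prime.
So 893 = 19 · 47; the largest prime factor is 47.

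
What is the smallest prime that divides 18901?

18901 is odd.
Digit sum 19, not divisible by 3.
Ends in 1: not divisible by 5.
7: 18901 = 7·2700 + 1
11: 18901 = 11·1718 + 3
13: 18901 = 13·1453 + 12
17: 18901 = 17·1111 + 14
19: 18901 = 19·994 + 15
23: 18901 = 23·821 + 18
29: 18901 = 29·651 + 22
31: 18901 = 31·609 + 22
37: 18901 = 37·510 + 31
41: 18901 = 41·461

41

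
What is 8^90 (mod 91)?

64

8^1 ≡ 8 (mod 91)
8^2 ≡ 8^2 = 64 ≡ 64 (mod 91)
8^4 ≡ 64^2 = 4096 ≡ 1 (mod 91)
8^8 ≡ 1^2 = 1 ≡ 1 (mod 91)
8^16 ≡ 1^2 = 1 ≡ 1 (mod 91)
8^32 ≡ 1^2 = 1 ≡ 1 (mod 91)
8^64 ≡ 1^2 = 1 ≡ 1 (mod 91)
90 = 64 + 16 + 8 + 2 in binary powers of 2.
So 8^90 ≡ 1 · 1 · 1 · 64 ≡ 64 (mod 91).
Since 64 ≠ 1, base 8 is a Fermat witness: 91 is composite.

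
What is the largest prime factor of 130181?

67

130181 = 29 · 4489
4489 = 67 · 67
67 = 67 · 1
So 130181 = 29 · 67^2; the largest prime factor is 67.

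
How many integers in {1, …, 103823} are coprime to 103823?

Factor: 103823 = 47^3.
φ(103823) = 47^2·(47−1) = 101614.

101614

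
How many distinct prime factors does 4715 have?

3

4715 = 5 · 943
943 = 23 · 41
4715 = 5 · 23 · 41, which has 3 distinct prime factors.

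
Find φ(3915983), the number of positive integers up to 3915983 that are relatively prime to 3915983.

3841240

Factor: 3915983 = 131 · 167 · 179.
φ(3915983) = (131−1) · (167−1) · (179−1) = 130 · 166 · 178 = 3841240.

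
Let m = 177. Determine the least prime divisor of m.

177 is odd.
Digit sum 15, divisible by 3.

3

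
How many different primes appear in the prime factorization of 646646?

646646 = 2 · 323323
323323 = 7 · 46189
46189 = 11 · 4199
4199 = 13 · 323
323 = 17 · 19
646646 = 2 · 7 · 11 · 13 · 17 · 19, which has 6 distinct prime factors.

6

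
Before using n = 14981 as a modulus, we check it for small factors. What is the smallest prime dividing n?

71

14981 is odd.
Digit sum 23, not divisible by 3.
Ends in 1: not divisible by 5.
7: 14981 = 7·2140 + 1
11: 14981 = 11·1361 + 10
13: 14981 = 13·1152 + 5
17: 14981 = 17·881 + 4
19: 14981 = 19·788 + 9
23: 14981 = 23·651 + 8
29: 14981 = 29·516 + 17
31: 14981 = 31·483 + 8
37: 14981 = 37·404 + 33
41: 14981 = 41·365 + 16
43: 14981 = 43·348 + 17
47: 14981 = 47·318 + 35
53: 14981 = 53·282 + 35
59: 14981 = 59·253 + 54
61: 14981 = 61·245 + 36
67: 14981 = 67·223 + 40
71: 14981 = 71·211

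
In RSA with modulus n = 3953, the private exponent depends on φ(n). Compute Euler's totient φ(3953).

3828

Factor: 3953 = 59 · 67.
φ(3953) = (59−1) · (67−1) = 58 · 66 = 3828.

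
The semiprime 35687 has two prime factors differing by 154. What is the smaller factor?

Since p = q + 154, we have 35687 = q(q + 154), so q² + 154q − 35687 = 0.
Discriminant: 154² + 4·35687 = 23716 + 142748 = 166464; √166464 = 408.
q = (−154 + 408)/2 = 127, and p = q + 154 = 281.
Check: 127 · 281 = 35687.

127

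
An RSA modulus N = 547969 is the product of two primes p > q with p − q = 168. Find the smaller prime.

Since p = q + 168, we have 547969 = q(q + 168), so q² + 168q − 547969 = 0.
Discriminant: 168² + 4·547969 = 28224 + 2191876 = 2220100; √2220100 = 1490.
q = (−168 + 1490)/2 = 661, and p = q + 168 = 829.
Check: 661 · 829 = 547969.

661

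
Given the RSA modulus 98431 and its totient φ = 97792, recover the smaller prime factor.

257

φ(n) = (p−1)(q−1) = n − (p+q) + 1, so p + q = 98431 − 97792 + 1 = 640.
p and q are the roots of t² − 640t + 98431 = 0.
Discriminant: 640² − 4·98431 = 409600 − 393724 = 15876; √15876 = 126.
q = (640 − 126)/2 = 257, p = (640 + 126)/2 = 383.
Check: 257 · 383 = 98431.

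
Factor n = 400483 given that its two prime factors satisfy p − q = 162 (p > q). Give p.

Since p = q + 162, we have 400483 = q(q + 162), so q² + 162q − 400483 = 0.
Discriminant: 162² + 4·400483 = 26244 + 1601932 = 1628176; √1628176 = 1276.
q = (−162 + 1276)/2 = 557, and p = q + 162 = 719.
Check: 557 · 719 = 400483.

719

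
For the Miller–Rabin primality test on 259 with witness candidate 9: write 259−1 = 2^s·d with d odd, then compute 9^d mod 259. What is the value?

259 − 1 = 258 = 2^1 · 129, so d = 129.
9^1 ≡ 9 (mod 259)
9^2 ≡ 9^2 = 81 ≡ 81 (mod 259)
9^4 ≡ 81^2 = 6561 ≡ 86 (mod 259)
9^8 ≡ 86^2 = 7396 ≡ 144 (mod 259)
9^16 ≡ 144^2 = 20736 ≡ 16 (mod 259)
9^32 ≡ 16^2 = 256 ≡ 256 (mod 259)
9^64 ≡ 256^2 = 65536 ≡ 9 (mod 259)
9^128 ≡ 9^2 = 81 ≡ 81 (mod 259)
129 = 128 + 1 in binary powers of 2.
So 9^129 ≡ 81 · 9 ≡ 211 (mod 259).
Squaring chain: 211; never reaches −1, so base 9 is a Miller–Rabin witness that 259 is composite.

211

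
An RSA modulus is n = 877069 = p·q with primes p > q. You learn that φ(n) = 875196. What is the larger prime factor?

967

φ(n) = (p−1)(q−1) = n − (p+q) + 1, so p + q = 877069 − 875196 + 1 = 1874.
p and q are the roots of t² − 1874t + 877069 = 0.
Discriminant: 1874² − 4·877069 = 3511876 − 3508276 = 3600; √3600 = 60.
q = (1874 − 60)/2 = 907, p = (1874 + 60)/2 = 967.
Check: 907 · 967 = 877069.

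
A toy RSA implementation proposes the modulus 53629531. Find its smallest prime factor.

53629531 is odd.
Digit sum 34, not divisible by 3.
Ends in 1: not divisible by 5.
7: 53629531 = 7·7661361 + 4
11: 53629531 = 11·4875411 + 10
13: 53629531 = 13·4125348 + 7
17: 53629531 = 17·3154678 + 5
19: 53629531 = 19·2822606 + 17
23: 53629531 = 23·2331718 + 17
29: 53629531 = 29·1849294 + 5
31: 53629531 = 31·1729984 + 27
37: 53629531 = 37·1449446 + 29
41: 53629531 = 41·1308037 + 14
43: 53629531 = 43·1247198 + 17
47: 53629531 = 47·1141053 + 40
53: 53629531 = 53·1011877 + 50
59: 53629531 = 59·908975 + 6
61: 53629531 = 61·879172 + 39
67: 53629531 = 67·800440 + 51
71: 53629531 = 71·755345 + 36
73: 53629531 = 73·734651 + 8
79: 53629531 = 79·678854 + 65
83: 53629531 = 83·646138 + 77
89: 53629531 = 89·602579

89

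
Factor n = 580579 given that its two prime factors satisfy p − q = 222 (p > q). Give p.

881

Since p = q + 222, we have 580579 = q(q + 222), so q² + 222q − 580579 = 0.
Discriminant: 222² + 4·580579 = 49284 + 2322316 = 2371600; √2371600 = 1540.
q = (−222 + 1540)/2 = 659, and p = q + 222 = 881.
Check: 659 · 881 = 580579.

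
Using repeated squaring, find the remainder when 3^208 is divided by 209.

3^1 ≡ 3 (mod 209)
3^2 ≡ 3^2 = 9 ≡ 9 (mod 209)
3^4 ≡ 9^2 = 81 ≡ 81 (mod 209)
3^8 ≡ 81^2 = 6561 ≡ 82 (mod 209)
3^16 ≡ 82^2 = 6724 ≡ 36 (mod 209)
3^32 ≡ 36^2 = 1296 ≡ 42 (mod 209)
3^64 ≡ 42^2 = 1764 ≡ 92 (mod 209)
3^128 ≡ 92^2 = 8464 ≡ 104 (mod 209)
208 = 128 + 64 + 16 in binary powers of 2.
So 3^208 ≡ 104 · 92 · 36 ≡ 16 (mod 209).
Since 16 ≠ 1, base 3 is a Fermat witness: 209 is composite.

16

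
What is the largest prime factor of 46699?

46699 = 17 · 2747
2747 = 41 · 67
67 is prime.
So 46699 = 17 · 41 · 67; the largest prime factor is 67.

67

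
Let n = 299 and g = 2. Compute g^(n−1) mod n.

140

2^1 ≡ 2 (mod 299)
2^2 ≡ 2^2 = 4 ≡ 4 (mod 299)
2^4 ≡ 4^2 = 16 ≡ 16 (mod 299)
2^8 ≡ 16^2 = 256 ≡ 256 (mod 299)
2^16 ≡ 256^2 = 65536 ≡ 55 (mod 299)
2^32 ≡ 55^2 = 3025 ≡ 35 (mod 299)
2^64 ≡ 35^2 = 1225 ≡ 29 (mod 299)
2^128 ≡ 29^2 = 841 ≡ 243 (mod 299)
2^256 ≡ 243^2 = 59049 ≡ 146 (mod 299)
298 = 256 + 32 + 8 + 2 in binary powers of 2.
So 2^298 ≡ 146 · 35 · 256 · 4 ≡ 140 (mod 299).
Since 140 ≠ 1, base 2 is a Fermat witness: 299 is composite.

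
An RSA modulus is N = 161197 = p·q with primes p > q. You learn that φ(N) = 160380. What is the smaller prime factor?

331

φ(n) = (p−1)(q−1) = n − (p+q) + 1, so p + q = 161197 − 160380 + 1 = 818.
p and q are the roots of t² − 818t + 161197 = 0.
Discriminant: 818² − 4·161197 = 669124 − 644788 = 24336; √24336 = 156.
q = (818 − 156)/2 = 331, p = (818 + 156)/2 = 487.
Check: 331 · 487 = 161197.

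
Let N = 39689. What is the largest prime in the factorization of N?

39689 = 13 · 3053
3053 = 43 · 71
71 is prime.
So 39689 = 13 · 43 · 71; the largest prime factor is 71.

71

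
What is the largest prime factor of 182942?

182942 = 2 · 91471
91471 = 23 · 3977
3977 = 41 · 97
97 is prime.
So 182942 = 2 · 23 · 41 · 97; the largest prime factor is 97.

97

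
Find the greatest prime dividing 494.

494 = 2 · 247
247 = 13 · 19
19 is prime.
So 494 = 2 · 13 · 19; the largest prime factor is 19.

19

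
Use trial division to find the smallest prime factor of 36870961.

97

36870961 is odd.
Digit sum 40, not divisible by 3.
Ends in 1: not divisible by 5.
7: 36870961 = 7·5267280 + 1
11: 36870961 = 11·3351905 + 6
13: 36870961 = 13·2836227 + 10
17: 36870961 = 17·2168880 + 1
19: 36870961 = 19·1940576 + 17
23: 36870961 = 23·1603085 + 6
29: 36870961 = 29·1271412 + 13
31: 36870961 = 31·1189385 + 26
37: 36870961 = 37·996512 + 17
41: 36870961 = 41·899291 + 30
43: 36870961 = 43·857464 + 9
47: 36870961 = 47·784488 + 25
53: 36870961 = 53·695678 + 27
59: 36870961 = 59·624931 + 32
61: 36870961 = 61·604441 + 60
67: 36870961 = 67·550312 + 57
71: 36870961 = 71·519309 + 22
73: 36870961 = 73·505081 + 48
79: 36870961 = 79·466721 + 2
83: 36870961 = 83·444228 + 37
89: 36870961 = 89·414280 + 41
97: 36870961 = 97·380113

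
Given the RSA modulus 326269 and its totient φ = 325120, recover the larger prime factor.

641

φ(n) = (p−1)(q−1) = n − (p+q) + 1, so p + q = 326269 − 325120 + 1 = 1150.
p and q are the roots of t² − 1150t + 326269 = 0.
Discriminant: 1150² − 4·326269 = 1322500 − 1305076 = 17424; √17424 = 132.
q = (1150 − 132)/2 = 509, p = (1150 + 132)/2 = 641.
Check: 509 · 641 = 326269.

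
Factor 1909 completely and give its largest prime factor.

83

1909 = 23 · 83
83 is prime.
So 1909 = 23 · 83; the largest prime factor is 83.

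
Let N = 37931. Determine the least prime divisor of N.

83

37931 is odd.
Digit sum 23, not divisible by 3.
Ends in 1: not divisible by 5.
7: 37931 = 7·5418 + 5
11: 37931 = 11·3448 + 3
13: 37931 = 13·2917 + 10
17: 37931 = 17·2231 + 4
19: 37931 = 19·1996 + 7
23: 37931 = 23·1649 + 4
29: 37931 = 29·1307 + 28
31: 37931 = 31·1223 + 18
37: 37931 = 37·1025 + 6
41: 37931 = 41·925 + 6
43: 37931 = 43·882 + 5
47: 37931 = 47·807 + 2
53: 37931 = 53·715 + 36
59: 37931 = 59·642 + 53
61: 37931 = 61·621 + 50
67: 37931 = 67·566 + 9
71: 37931 = 71·534 + 17
73: 37931 = 73·519 + 44
79: 37931 = 79·480 + 11
83: 37931 = 83·457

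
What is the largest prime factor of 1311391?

67

1311391 = 23 · 57017
57017 = 23 · 2479
2479 = 37 · 67
67 is prime.
So 1311391 = 23^2 · 37 · 67; the largest prime factor is 67.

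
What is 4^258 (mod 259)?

211

4^1 ≡ 4 (mod 259)
4^2 ≡ 4^2 = 16 ≡ 16 (mod 259)
4^4 ≡ 16^2 = 256 ≡ 256 (mod 259)
4^8 ≡ 256^2 = 65536 ≡ 9 (mod 259)
4^16 ≡ 9^2 = 81 ≡ 81 (mod 259)
4^32 ≡ 81^2 = 6561 ≡ 86 (mod 259)
4^64 ≡ 86^2 = 7396 ≡ 144 (mod 259)
4^128 ≡ 144^2 = 20736 ≡ 16 (mod 259)
4^256 ≡ 16^2 = 256 ≡ 256 (mod 259)
258 = 256 + 2 in binary powers of 2.
So 4^258 ≡ 256 · 16 ≡ 211 (mod 259).
Since 211 ≠ 1, base 4 is a Fermat witness: 259 is composite.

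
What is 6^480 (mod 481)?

1

6^1 ≡ 6 (mod 481)
6^2 ≡ 6^2 = 36 ≡ 36 (mod 481)
6^4 ≡ 36^2 = 1296 ≡ 334 (mod 481)
6^8 ≡ 334^2 = 111556 ≡ 445 (mod 481)
6^16 ≡ 445^2 = 198025 ≡ 334 (mod 481)
6^32 ≡ 334^2 = 111556 ≡ 445 (mod 481)
6^64 ≡ 445^2 = 198025 ≡ 334 (mod 481)
6^128 ≡ 334^2 = 111556 ≡ 445 (mod 481)
6^256 ≡ 445^2 = 198025 ≡ 334 (mod 481)
480 = 256 + 128 + 64 + 32 in binary powers of 2.
So 6^480 ≡ 334 · 445 · 334 · 445 ≡ 1 (mod 481).
Since the result is 1, base 6 gives no evidence that 481 is composite.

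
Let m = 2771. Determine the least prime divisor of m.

17

2771 is odd.
Digit sum 17, not divisible by 3.
Ends in 1: not divisible by 5.
7: 2771 = 7·395 + 6
11: 2771 = 11·251 + 10
13: 2771 = 13·213 + 2
17: 2771 = 17·163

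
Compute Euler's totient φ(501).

Factor: 501 = 3 · 167.
φ(501) = (3−1) · (167−1) = 2 · 166 = 332.

332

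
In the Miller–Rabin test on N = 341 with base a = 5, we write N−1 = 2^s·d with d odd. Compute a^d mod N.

67

341 − 1 = 340 = 2^2 · 85, so d = 85.
5^1 ≡ 5 (mod 341)
5^2 ≡ 5^2 = 25 ≡ 25 (mod 341)
5^4 ≡ 25^2 = 625 ≡ 284 (mod 341)
5^8 ≡ 284^2 = 80656 ≡ 180 (mod 341)
5^16 ≡ 180^2 = 32400 ≡ 5 (mod 341)
5^32 ≡ 5^2 = 25 ≡ 25 (mod 341)
5^64 ≡ 25^2 = 625 ≡ 284 (mod 341)
85 = 64 + 16 + 4 + 1 in binary powers of 2.
So 5^85 ≡ 284 · 5 · 284 · 5 ≡ 67 (mod 341).
Squaring chain: 67 → 56; never reaches −1, so base 5 is a Miller–Rabin witness that 341 is composite.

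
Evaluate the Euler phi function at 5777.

5616

Factor: 5777 = 53 · 109.
φ(5777) = (53−1) · (109−1) = 52 · 108 = 5616.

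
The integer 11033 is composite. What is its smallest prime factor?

11033 is odd.
Digit sum 8, not divisible by 3.
Ends in 3: not divisible by 5.
7: 11033 = 7·1576 + 1
11: 11033 = 11·1003

11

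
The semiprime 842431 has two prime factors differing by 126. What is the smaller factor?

Since p = q + 126, we have 842431 = q(q + 126), so q² + 126q − 842431 = 0.
Discriminant: 126² + 4·842431 = 15876 + 3369724 = 3385600; √3385600 = 1840.
q = (−126 + 1840)/2 = 857, and p = q + 126 = 983.
Check: 857 · 983 = 842431.

857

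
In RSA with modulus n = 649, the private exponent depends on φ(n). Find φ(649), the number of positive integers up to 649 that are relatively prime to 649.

580

Factor: 649 = 11 · 59.
φ(649) = (11−1) · (59−1) = 10 · 58 = 580.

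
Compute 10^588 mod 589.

10^1 ≡ 10 (mod 589)
10^2 ≡ 10^2 = 100 ≡ 100 (mod 589)
10^4 ≡ 100^2 = 10000 ≡ 576 (mod 589)
10^8 ≡ 576^2 = 331776 ≡ 169 (mod 589)
10^16 ≡ 169^2 = 28561 ≡ 289 (mod 589)
10^32 ≡ 289^2 = 83521 ≡ 472 (mod 589)
10^64 ≡ 472^2 = 222784 ≡ 142 (mod 589)
10^128 ≡ 142^2 = 20164 ≡ 138 (mod 589)
10^256 ≡ 138^2 = 19044 ≡ 196 (mod 589)
10^512 ≡ 196^2 = 38416 ≡ 131 (mod 589)
588 = 512 + 64 + 8 + 4 in binary powers of 2.
So 10^588 ≡ 131 · 142 · 169 · 576 ≡ 349 (mod 589).
Since 349 ≠ 1, base 10 is a Fermat witness: 589 is composite.

349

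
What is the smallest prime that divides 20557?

20557 is odd.
Digit sum 19, not divisible by 3.
Ends in 7: not divisible by 5.
7: 20557 = 7·2936 + 5
11: 20557 = 11·1868 + 9
13: 20557 = 13·1581 + 4
17: 20557 = 17·1209 + 4
19: 20557 = 19·1081 + 18
23: 20557 = 23·893 + 18
29: 20557 = 29·708 + 25
31: 20557 = 31·663 + 4
37: 20557 = 37·555 + 22
41: 20557 = 41·501 + 16
43: 20557 = 43·478 + 3
47: 20557 = 47·437 + 18
53: 20557 = 53·387 + 46
59: 20557 = 59·348 + 25
61: 20557 = 61·337

61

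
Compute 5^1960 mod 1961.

367

5^1 ≡ 5 (mod 1961)
5^2 ≡ 5^2 = 25 ≡ 25 (mod 1961)
5^4 ≡ 25^2 = 625 ≡ 625 (mod 1961)
5^8 ≡ 625^2 = 390625 ≡ 386 (mod 1961)
5^16 ≡ 386^2 = 148996 ≡ 1921 (mod 1961)
5^32 ≡ 1921^2 = 3690241 ≡ 1600 (mod 1961)
5^64 ≡ 1600^2 = 2560000 ≡ 895 (mod 1961)
5^128 ≡ 895^2 = 801025 ≡ 937 (mod 1961)
5^256 ≡ 937^2 = 877969 ≡ 1402 (mod 1961)
5^512 ≡ 1402^2 = 1965604 ≡ 682 (mod 1961)
5^1024 ≡ 682^2 = 465124 ≡ 367 (mod 1961)
1960 = 1024 + 512 + 256 + 128 + 32 + 8 in binary powers of 2.
So 5^1960 ≡ 367 · 682 · 1402 · 937 · 1600 · 386 ≡ 367 (mod 1961).
Since 367 ≠ 1, base 5 is a Fermat witness: 1961 is composite.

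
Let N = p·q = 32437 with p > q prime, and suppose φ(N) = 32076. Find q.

163

φ(n) = (p−1)(q−1) = n − (p+q) + 1, so p + q = 32437 − 32076 + 1 = 362.
p and q are the roots of t² − 362t + 32437 = 0.
Discriminant: 362² − 4·32437 = 131044 − 129748 = 1296; √1296 = 36.
q = (362 − 36)/2 = 163, p = (362 + 36)/2 = 199.
Check: 163 · 199 = 32437.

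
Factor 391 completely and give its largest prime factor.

23

391 = 17 · 23
23 is prime.
So 391 = 17 · 23; the largest prime factor is 23.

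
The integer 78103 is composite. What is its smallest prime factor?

78103 is odd.
Digit sum 19, not divisible by 3.
Ends in 3: not divisible by 5.
7: 78103 = 7·11157 + 4
11: 78103 = 11·7100 + 3
13: 78103 = 13·6007 + 12
17: 78103 = 17·4594 + 5
19: 78103 = 19·4110 + 13
23: 78103 = 23·3395 + 18
29: 78103 = 29·2693 + 6
31: 78103 = 31·2519 + 14
37: 78103 = 37·2110 + 33
41: 78103 = 41·1904 + 39
43: 78103 = 43·1816 + 15
47: 78103 = 47·1661 + 36
53: 78103 = 53·1473 + 34
59: 78103 = 59·1323 + 46
61: 78103 = 61·1280 + 23
67: 78103 = 67·1165 + 48
71: 78103 = 71·1100 + 3
73: 78103 = 73·1069 + 66
79: 78103 = 79·988 + 51
83: 78103 = 83·941

83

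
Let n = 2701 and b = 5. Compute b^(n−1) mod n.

2554

5^1 ≡ 5 (mod 2701)
5^2 ≡ 5^2 = 25 ≡ 25 (mod 2701)
5^4 ≡ 25^2 = 625 ≡ 625 (mod 2701)
5^8 ≡ 625^2 = 390625 ≡ 1681 (mod 2701)
5^16 ≡ 1681^2 = 2825761 ≡ 515 (mod 2701)
5^32 ≡ 515^2 = 265225 ≡ 527 (mod 2701)
5^64 ≡ 527^2 = 277729 ≡ 2227 (mod 2701)
5^128 ≡ 2227^2 = 4959529 ≡ 493 (mod 2701)
5^256 ≡ 493^2 = 243049 ≡ 2660 (mod 2701)
5^512 ≡ 2660^2 = 7075600 ≡ 1681 (mod 2701)
5^1024 ≡ 1681^2 = 2825761 ≡ 515 (mod 2701)
5^2048 ≡ 515^2 = 265225 ≡ 527 (mod 2701)
2700 = 2048 + 512 + 128 + 8 + 4 in binary powers of 2.
So 5^2700 ≡ 527 · 1681 · 493 · 1681 · 625 ≡ 2554 (mod 2701).
Since 2554 ≠ 1, base 5 is a Fermat witness: 2701 is composite.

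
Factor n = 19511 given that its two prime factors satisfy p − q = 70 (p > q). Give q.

109

Since p = q + 70, we have 19511 = q(q + 70), so q² + 70q − 19511 = 0.
Discriminant: 70² + 4·19511 = 4900 + 78044 = 82944; √82944 = 288.
q = (−70 + 288)/2 = 109, and p = q + 70 = 179.
Check: 109 · 179 = 19511.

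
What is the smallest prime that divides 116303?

11

116303 is odd.
Digit sum 14, not divisible by 3.
Ends in 3: not divisible by 5.
7: 116303 = 7·16614 + 5
11: 116303 = 11·10573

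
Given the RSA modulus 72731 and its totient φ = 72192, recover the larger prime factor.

φ(n) = (p−1)(q−1) = n − (p+q) + 1, so p + q = 72731 − 72192 + 1 = 540.
p and q are the roots of t² − 540t + 72731 = 0.
Discriminant: 540² − 4·72731 = 291600 − 290924 = 676; √676 = 26.
q = (540 − 26)/2 = 257, p = (540 + 26)/2 = 283.
Check: 257 · 283 = 72731.

283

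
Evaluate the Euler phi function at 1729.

Factor: 1729 = 7 · 13 · 19.
φ(1729) = (7−1) · (13−1) · (19−1) = 6 · 12 · 18 = 1296.

1296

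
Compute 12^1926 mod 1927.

1840

12^1 ≡ 12 (mod 1927)
12^2 ≡ 12^2 = 144 ≡ 144 (mod 1927)
12^4 ≡ 144^2 = 20736 ≡ 1466 (mod 1927)
12^8 ≡ 1466^2 = 2149156 ≡ 551 (mod 1927)
12^16 ≡ 551^2 = 303601 ≡ 1062 (mod 1927)
12^32 ≡ 1062^2 = 1127844 ≡ 549 (mod 1927)
12^64 ≡ 549^2 = 301401 ≡ 789 (mod 1927)
12^128 ≡ 789^2 = 622521 ≡ 100 (mod 1927)
12^256 ≡ 100^2 = 10000 ≡ 365 (mod 1927)
12^512 ≡ 365^2 = 133225 ≡ 262 (mod 1927)
12^1024 ≡ 262^2 = 68644 ≡ 1199 (mod 1927)
1926 = 1024 + 512 + 256 + 128 + 4 + 2 in binary powers of 2.
So 12^1926 ≡ 1199 · 262 · 365 · 100 · 1466 · 144 ≡ 1840 (mod 1927).
Since 1840 ≠ 1, base 12 is a Fermat witness: 1927 is composite.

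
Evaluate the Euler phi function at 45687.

29952

Factor: 45687 = 3 · 97 · 157.
φ(45687) = (3−1) · (97−1) · (157−1) = 2 · 96 · 156 = 29952.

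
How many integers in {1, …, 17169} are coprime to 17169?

11136

Factor: 17169 = 3 · 59 · 97.
φ(17169) = (3−1) · (59−1) · (97−1) = 2 · 58 · 96 = 11136.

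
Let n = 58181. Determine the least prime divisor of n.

73

58181 is odd.
Digit sum 23, not divisible by 3.
Ends in 1: not divisible by 5.
7: 58181 = 7·8311 + 4
11: 58181 = 11·5289 + 2
13: 58181 = 13·4475 + 6
17: 58181 = 17·3422 + 7
19: 58181 = 19·3062 + 3
23: 58181 = 23·2529 + 14
29: 58181 = 29·2006 + 7
31: 58181 = 31·1876 + 25
37: 58181 = 37·1572 + 17
41: 58181 = 41·1419 + 2
43: 58181 = 43·1353 + 2
47: 58181 = 47·1237 + 42
53: 58181 = 53·1097 + 40
59: 58181 = 59·986 + 7
61: 58181 = 61·953 + 48
67: 58181 = 67·868 + 25
71: 58181 = 71·819 + 32
73: 58181 = 73·797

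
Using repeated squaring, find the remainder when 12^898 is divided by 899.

231

12^1 ≡ 12 (mod 899)
12^2 ≡ 12^2 = 144 ≡ 144 (mod 899)
12^4 ≡ 144^2 = 20736 ≡ 59 (mod 899)
12^8 ≡ 59^2 = 3481 ≡ 784 (mod 899)
12^16 ≡ 784^2 = 614656 ≡ 639 (mod 899)
12^32 ≡ 639^2 = 408321 ≡ 175 (mod 899)
12^64 ≡ 175^2 = 30625 ≡ 59 (mod 899)
12^128 ≡ 59^2 = 3481 ≡ 784 (mod 899)
12^256 ≡ 784^2 = 614656 ≡ 639 (mod 899)
12^512 ≡ 639^2 = 408321 ≡ 175 (mod 899)
898 = 512 + 256 + 128 + 2 in binary powers of 2.
So 12^898 ≡ 175 · 639 · 784 · 144 ≡ 231 (mod 899).
Since 231 ≠ 1, base 12 is a Fermat witness: 899 is composite.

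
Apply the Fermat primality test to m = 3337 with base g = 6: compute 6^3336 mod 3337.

6^1 ≡ 6 (mod 3337)
6^2 ≡ 6^2 = 36 ≡ 36 (mod 3337)
6^4 ≡ 36^2 = 1296 ≡ 1296 (mod 3337)
6^8 ≡ 1296^2 = 1679616 ≡ 1105 (mod 3337)
6^16 ≡ 1105^2 = 1221025 ≡ 3020 (mod 3337)
6^32 ≡ 3020^2 = 9120400 ≡ 379 (mod 3337)
6^64 ≡ 379^2 = 143641 ≡ 150 (mod 3337)
6^128 ≡ 150^2 = 22500 ≡ 2478 (mod 3337)
6^256 ≡ 2478^2 = 6140484 ≡ 404 (mod 3337)
6^512 ≡ 404^2 = 163216 ≡ 3040 (mod 3337)
6^1024 ≡ 3040^2 = 9241600 ≡ 1447 (mod 3337)
6^2048 ≡ 1447^2 = 2093809 ≡ 1510 (mod 3337)
3336 = 2048 + 1024 + 256 + 8 in binary powers of 2.
So 6^3336 ≡ 1510 · 1447 · 404 · 1105 ≡ 617 (mod 3337).
Since 617 ≠ 1, base 6 is a Fermat witness: 3337 is composite.

617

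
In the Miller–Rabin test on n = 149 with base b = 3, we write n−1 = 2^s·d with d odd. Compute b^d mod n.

44

149 − 1 = 148 = 2^2 · 37, so d = 37.
3^1 ≡ 3 (mod 149)
3^2 ≡ 3^2 = 9 ≡ 9 (mod 149)
3^4 ≡ 9^2 = 81 ≡ 81 (mod 149)
3^8 ≡ 81^2 = 6561 ≡ 5 (mod 149)
3^16 ≡ 5^2 = 25 ≡ 25 (mod 149)
3^32 ≡ 25^2 = 625 ≡ 29 (mod 149)
37 = 32 + 4 + 1 in binary powers of 2.
So 3^37 ≡ 29 · 81 · 3 ≡ 44 (mod 149).
Squaring chain: 44 → 148; reaches −1, so base 3 does not prove 149 composite.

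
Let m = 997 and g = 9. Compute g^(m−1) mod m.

9^1 ≡ 9 (mod 997)
9^2 ≡ 9^2 = 81 ≡ 81 (mod 997)
9^4 ≡ 81^2 = 6561 ≡ 579 (mod 997)
9^8 ≡ 579^2 = 335241 ≡ 249 (mod 997)
9^16 ≡ 249^2 = 62001 ≡ 187 (mod 997)
9^32 ≡ 187^2 = 34969 ≡ 74 (mod 997)
9^64 ≡ 74^2 = 5476 ≡ 491 (mod 997)
9^128 ≡ 491^2 = 241081 ≡ 804 (mod 997)
9^256 ≡ 804^2 = 646416 ≡ 360 (mod 997)
9^512 ≡ 360^2 = 129600 ≡ 987 (mod 997)
996 = 512 + 256 + 128 + 64 + 32 + 4 in binary powers of 2.
So 9^996 ≡ 987 · 360 · 804 · 491 · 74 · 579 ≡ 1 (mod 997).
Since the result is 1, base 9 gives no evidence that 997 is composite.

1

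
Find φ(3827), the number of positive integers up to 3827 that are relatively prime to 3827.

3696

Factor: 3827 = 43 · 89.
φ(3827) = (43−1) · (89−1) = 42 · 88 = 3696.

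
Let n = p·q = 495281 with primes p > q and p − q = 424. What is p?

Since p = q + 424, we have 495281 = q(q + 424), so q² + 424q − 495281 = 0.
Discriminant: 424² + 4·495281 = 179776 + 1981124 = 2160900; √2160900 = 1470.
q = (−424 + 1470)/2 = 523, and p = q + 424 = 947.
Check: 523 · 947 = 495281.

947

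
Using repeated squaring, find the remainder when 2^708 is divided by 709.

2^1 ≡ 2 (mod 709)
2^2 ≡ 2^2 = 4 ≡ 4 (mod 709)
2^4 ≡ 4^2 = 16 ≡ 16 (mod 709)
2^8 ≡ 16^2 = 256 ≡ 256 (mod 709)
2^16 ≡ 256^2 = 65536 ≡ 308 (mod 709)
2^32 ≡ 308^2 = 94864 ≡ 567 (mod 709)
2^64 ≡ 567^2 = 321489 ≡ 312 (mod 709)
2^128 ≡ 312^2 = 97344 ≡ 211 (mod 709)
2^256 ≡ 211^2 = 44521 ≡ 563 (mod 709)
2^512 ≡ 563^2 = 316969 ≡ 46 (mod 709)
708 = 512 + 128 + 64 + 4 in binary powers of 2.
So 2^708 ≡ 46 · 211 · 312 · 16 ≡ 1 (mod 709).
Since the result is 1, base 2 gives no evidence that 709 is composite.

1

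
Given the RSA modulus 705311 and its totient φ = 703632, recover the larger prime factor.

857

φ(n) = (p−1)(q−1) = n − (p+q) + 1, so p + q = 705311 − 703632 + 1 = 1680.
p and q are the roots of t² − 1680t + 705311 = 0.
Discriminant: 1680² − 4·705311 = 2822400 − 2821244 = 1156; √1156 = 34.
q = (1680 − 34)/2 = 823, p = (1680 + 34)/2 = 857.
Check: 823 · 857 = 705311.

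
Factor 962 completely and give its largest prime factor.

962 = 2 · 481
481 = 13 · 37
37 is prime.
So 962 = 2 · 13 · 37; the largest prime factor is 37.

37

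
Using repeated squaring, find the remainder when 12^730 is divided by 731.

12^1 ≡ 12 (mod 731)
12^2 ≡ 12^2 = 144 ≡ 144 (mod 731)
12^4 ≡ 144^2 = 20736 ≡ 268 (mod 731)
12^8 ≡ 268^2 = 71824 ≡ 186 (mod 731)
12^16 ≡ 186^2 = 34596 ≡ 239 (mod 731)
12^32 ≡ 239^2 = 57121 ≡ 103 (mod 731)
12^64 ≡ 103^2 = 10609 ≡ 375 (mod 731)
12^128 ≡ 375^2 = 140625 ≡ 273 (mod 731)
12^256 ≡ 273^2 = 74529 ≡ 698 (mod 731)
12^512 ≡ 698^2 = 487204 ≡ 358 (mod 731)
730 = 512 + 128 + 64 + 16 + 8 + 2 in binary powers of 2.
So 12^730 ≡ 358 · 273 · 375 · 239 · 186 · 144 ≡ 196 (mod 731).
Since 196 ≠ 1, base 12 is a Fermat witness: 731 is composite.

196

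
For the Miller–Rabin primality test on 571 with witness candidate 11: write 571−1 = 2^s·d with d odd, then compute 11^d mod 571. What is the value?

571 − 1 = 570 = 2^1 · 285, so d = 285.
11^1 ≡ 11 (mod 571)
11^2 ≡ 11^2 = 121 ≡ 121 (mod 571)
11^4 ≡ 121^2 = 14641 ≡ 366 (mod 571)
11^8 ≡ 366^2 = 133956 ≡ 342 (mod 571)
11^16 ≡ 342^2 = 116964 ≡ 480 (mod 571)
11^32 ≡ 480^2 = 230400 ≡ 287 (mod 571)
11^64 ≡ 287^2 = 82369 ≡ 145 (mod 571)
11^128 ≡ 145^2 = 21025 ≡ 469 (mod 571)
11^256 ≡ 469^2 = 219961 ≡ 126 (mod 571)
285 = 256 + 16 + 8 + 4 + 1 in binary powers of 2.
So 11^285 ≡ 126 · 480 · 342 · 366 · 11 ≡ 1 (mod 571).
Since 11^d ≡ 1 (mod 571), base 11 does not prove 571 composite.

1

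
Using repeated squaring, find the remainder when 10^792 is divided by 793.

10^1 ≡ 10 (mod 793)
10^2 ≡ 10^2 = 100 ≡ 100 (mod 793)
10^4 ≡ 100^2 = 10000 ≡ 484 (mod 793)
10^8 ≡ 484^2 = 234256 ≡ 321 (mod 793)
10^16 ≡ 321^2 = 103041 ≡ 744 (mod 793)
10^32 ≡ 744^2 = 553536 ≡ 22 (mod 793)
10^64 ≡ 22^2 = 484 ≡ 484 (mod 793)
10^128 ≡ 484^2 = 234256 ≡ 321 (mod 793)
10^256 ≡ 321^2 = 103041 ≡ 744 (mod 793)
10^512 ≡ 744^2 = 553536 ≡ 22 (mod 793)
792 = 512 + 256 + 16 + 8 in binary powers of 2.
So 10^792 ≡ 22 · 744 · 744 · 321 ≡ 729 (mod 793).
Since 729 ≠ 1, base 10 is a Fermat witness: 793 is composite.

729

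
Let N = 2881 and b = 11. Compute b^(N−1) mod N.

11^1 ≡ 11 (mod 2881)
11^2 ≡ 11^2 = 121 ≡ 121 (mod 2881)
11^4 ≡ 121^2 = 14641 ≡ 236 (mod 2881)
11^8 ≡ 236^2 = 55696 ≡ 957 (mod 2881)
11^16 ≡ 957^2 = 915849 ≡ 2572 (mod 2881)
11^32 ≡ 2572^2 = 6615184 ≡ 408 (mod 2881)
11^64 ≡ 408^2 = 166464 ≡ 2247 (mod 2881)
11^128 ≡ 2247^2 = 5049009 ≡ 1497 (mod 2881)
11^256 ≡ 1497^2 = 2241009 ≡ 2472 (mod 2881)
11^512 ≡ 2472^2 = 6110784 ≡ 183 (mod 2881)
11^1024 ≡ 183^2 = 33489 ≡ 1798 (mod 2881)
11^2048 ≡ 1798^2 = 3232804 ≡ 322 (mod 2881)
2880 = 2048 + 512 + 256 + 64 in binary powers of 2.
So 11^2880 ≡ 322 · 183 · 2472 · 2247 ≡ 729 (mod 2881).
Since 729 ≠ 1, base 11 is a Fermat witness: 2881 is composite.

729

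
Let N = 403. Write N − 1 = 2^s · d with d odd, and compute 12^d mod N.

403 − 1 = 402 = 2^1 · 201, so d = 201.
12^1 ≡ 12 (mod 403)
12^2 ≡ 12^2 = 144 ≡ 144 (mod 403)
12^4 ≡ 144^2 = 20736 ≡ 183 (mod 403)
12^8 ≡ 183^2 = 33489 ≡ 40 (mod 403)
12^16 ≡ 40^2 = 1600 ≡ 391 (mod 403)
12^32 ≡ 391^2 = 152881 ≡ 144 (mod 403)
12^64 ≡ 144^2 = 20736 ≡ 183 (mod 403)
12^128 ≡ 183^2 = 33489 ≡ 40 (mod 403)
201 = 128 + 64 + 8 + 1 in binary powers of 2.
So 12^201 ≡ 40 · 183 · 40 · 12 ≡ 246 (mod 403).
Squaring chain: 246; never reaches −1, so base 12 is a Miller–Rabin witness that 403 is composite.

246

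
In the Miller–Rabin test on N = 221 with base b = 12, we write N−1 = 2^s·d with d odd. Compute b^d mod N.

221 − 1 = 220 = 2^2 · 55, so d = 55.
12^1 ≡ 12 (mod 221)
12^2 ≡ 12^2 = 144 ≡ 144 (mod 221)
12^4 ≡ 144^2 = 20736 ≡ 183 (mod 221)
12^8 ≡ 183^2 = 33489 ≡ 118 (mod 221)
12^16 ≡ 118^2 = 13924 ≡ 1 (mod 221)
12^32 ≡ 1^2 = 1 ≡ 1 (mod 221)
55 = 32 + 16 + 4 + 2 + 1 in binary powers of 2.
So 12^55 ≡ 1 · 1 · 183 · 144 · 12 ≡ 194 (mod 221).
Squaring chain: 194 → 66; never reaches −1, so base 12 is a Miller–Rabin witness that 221 is composite.

194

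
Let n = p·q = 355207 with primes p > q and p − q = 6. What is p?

599

Since p = q + 6, we have 355207 = q(q + 6), so q² + 6q − 355207 = 0.
Discriminant: 6² + 4·355207 = 36 + 1420828 = 1420864; √1420864 = 1192.
q = (−6 + 1192)/2 = 593, and p = q + 6 = 599.
Check: 593 · 599 = 355207.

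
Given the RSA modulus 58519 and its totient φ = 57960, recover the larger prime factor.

φ(n) = (p−1)(q−1) = n − (p+q) + 1, so p + q = 58519 − 57960 + 1 = 560.
p and q are the roots of t² − 560t + 58519 = 0.
Discriminant: 560² − 4·58519 = 313600 − 234076 = 79524; √79524 = 282.
q = (560 − 282)/2 = 139, p = (560 + 282)/2 = 421.
Check: 139 · 421 = 58519.

421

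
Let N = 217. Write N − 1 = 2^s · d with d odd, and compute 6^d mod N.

217 − 1 = 216 = 2^3 · 27, so d = 27.
6^1 ≡ 6 (mod 217)
6^2 ≡ 6^2 = 36 ≡ 36 (mod 217)
6^4 ≡ 36^2 = 1296 ≡ 211 (mod 217)
6^8 ≡ 211^2 = 44521 ≡ 36 (mod 217)
6^16 ≡ 36^2 = 1296 ≡ 211 (mod 217)
27 = 16 + 8 + 2 + 1 in binary powers of 2.
So 6^27 ≡ 211 · 36 · 36 · 6 ≡ 216 (mod 217).
Since 6^d ≡ 216 (mod 217), base 6 does not prove 217 composite.

216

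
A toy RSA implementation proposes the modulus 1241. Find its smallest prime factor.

17

1241 is odd.
Digit sum 8, not divisible by 3.
Ends in 1: not divisible by 5.
7: 1241 = 7·177 + 2
11: 1241 = 11·112 + 9
13: 1241 = 13·95 + 6
17: 1241 = 17·73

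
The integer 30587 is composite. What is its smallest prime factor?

73

30587 is odd.
Digit sum 23, not divisible by 3.
Ends in 7: not divisible by 5.
7: 30587 = 7·4369 + 4
11: 30587 = 11·2780 + 7
13: 30587 = 13·2352 + 11
17: 30587 = 17·1799 + 4
19: 30587 = 19·1609 + 16
23: 30587 = 23·1329 + 20
29: 30587 = 29·1054 + 21
31: 30587 = 31·986 + 21
37: 30587 = 37·826 + 25
41: 30587 = 41·746 + 1
43: 30587 = 43·711 + 14
47: 30587 = 47·650 + 37
53: 30587 = 53·577 + 6
59: 30587 = 59·518 + 25
61: 30587 = 61·501 + 26
67: 30587 = 67·456 + 35
71: 30587 = 71·430 + 57
73: 30587 = 73·419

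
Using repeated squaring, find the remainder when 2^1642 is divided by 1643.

779

2^1 ≡ 2 (mod 1643)
2^2 ≡ 2^2 = 4 ≡ 4 (mod 1643)
2^4 ≡ 4^2 = 16 ≡ 16 (mod 1643)
2^8 ≡ 16^2 = 256 ≡ 256 (mod 1643)
2^16 ≡ 256^2 = 65536 ≡ 1459 (mod 1643)
2^32 ≡ 1459^2 = 2128681 ≡ 996 (mod 1643)
2^64 ≡ 996^2 = 992016 ≡ 1287 (mod 1643)
2^128 ≡ 1287^2 = 1656369 ≡ 225 (mod 1643)
2^256 ≡ 225^2 = 50625 ≡ 1335 (mod 1643)
2^512 ≡ 1335^2 = 1782225 ≡ 1213 (mod 1643)
2^1024 ≡ 1213^2 = 1471369 ≡ 884 (mod 1643)
1642 = 1024 + 512 + 64 + 32 + 8 + 2 in binary powers of 2.
So 2^1642 ≡ 884 · 1213 · 1287 · 996 · 256 · 4 ≡ 779 (mod 1643).
Since 779 ≠ 1, base 2 is a Fermat witness: 1643 is composite.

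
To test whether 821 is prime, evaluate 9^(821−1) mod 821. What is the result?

9^1 ≡ 9 (mod 821)
9^2 ≡ 9^2 = 81 ≡ 81 (mod 821)
9^4 ≡ 81^2 = 6561 ≡ 814 (mod 821)
9^8 ≡ 814^2 = 662596 ≡ 49 (mod 821)
9^16 ≡ 49^2 = 2401 ≡ 759 (mod 821)
9^32 ≡ 759^2 = 576081 ≡ 560 (mod 821)
9^64 ≡ 560^2 = 313600 ≡ 799 (mod 821)
9^128 ≡ 799^2 = 638401 ≡ 484 (mod 821)
9^256 ≡ 484^2 = 234256 ≡ 271 (mod 821)
9^512 ≡ 271^2 = 73441 ≡ 372 (mod 821)
820 = 512 + 256 + 32 + 16 + 4 in binary powers of 2.
So 9^820 ≡ 372 · 271 · 560 · 759 · 814 ≡ 1 (mod 821).
Since the result is 1, base 9 gives no evidence that 821 is composite.

1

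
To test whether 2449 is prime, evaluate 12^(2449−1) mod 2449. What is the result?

907

12^1 ≡ 12 (mod 2449)
12^2 ≡ 12^2 = 144 ≡ 144 (mod 2449)
12^4 ≡ 144^2 = 20736 ≡ 1144 (mod 2449)
12^8 ≡ 1144^2 = 1308736 ≡ 970 (mod 2449)
12^16 ≡ 970^2 = 940900 ≡ 484 (mod 2449)
12^32 ≡ 484^2 = 234256 ≡ 1601 (mod 2449)
12^64 ≡ 1601^2 = 2563201 ≡ 1547 (mod 2449)
12^128 ≡ 1547^2 = 2393209 ≡ 536 (mod 2449)
12^256 ≡ 536^2 = 287296 ≡ 763 (mod 2449)
12^512 ≡ 763^2 = 582169 ≡ 1756 (mod 2449)
12^1024 ≡ 1756^2 = 3083536 ≡ 245 (mod 2449)
12^2048 ≡ 245^2 = 60025 ≡ 1249 (mod 2449)
2448 = 2048 + 256 + 128 + 16 in binary powers of 2.
So 12^2448 ≡ 1249 · 763 · 536 · 484 ≡ 907 (mod 2449).
Since 907 ≠ 1, base 12 is a Fermat witness: 2449 is composite.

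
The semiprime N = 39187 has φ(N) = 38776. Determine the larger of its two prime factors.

263

φ(n) = (p−1)(q−1) = n − (p+q) + 1, so p + q = 39187 − 38776 + 1 = 412.
p and q are the roots of t² − 412t + 39187 = 0.
Discriminant: 412² − 4·39187 = 169744 − 156748 = 12996; √12996 = 114.
q = (412 − 114)/2 = 149, p = (412 + 114)/2 = 263.
Check: 149 · 263 = 39187.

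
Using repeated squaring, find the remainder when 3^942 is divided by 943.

278

3^1 ≡ 3 (mod 943)
3^2 ≡ 3^2 = 9 ≡ 9 (mod 943)
3^4 ≡ 9^2 = 81 ≡ 81 (mod 943)
3^8 ≡ 81^2 = 6561 ≡ 903 (mod 943)
3^16 ≡ 903^2 = 815409 ≡ 657 (mod 943)
3^32 ≡ 657^2 = 431649 ≡ 698 (mod 943)
3^64 ≡ 698^2 = 487204 ≡ 616 (mod 943)
3^128 ≡ 616^2 = 379456 ≡ 370 (mod 943)
3^256 ≡ 370^2 = 136900 ≡ 165 (mod 943)
3^512 ≡ 165^2 = 27225 ≡ 821 (mod 943)
942 = 512 + 256 + 128 + 32 + 8 + 4 + 2 in binary powers of 2.
So 3^942 ≡ 821 · 165 · 370 · 698 · 903 · 81 · 9 ≡ 278 (mod 943).
Since 278 ≠ 1, base 3 is a Fermat witness: 943 is composite.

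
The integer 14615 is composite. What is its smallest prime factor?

14615 is odd.
Digit sum 17, not divisible by 3.
Ends in 5: divisible by 5.

5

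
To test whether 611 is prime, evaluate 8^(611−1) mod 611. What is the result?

155

8^1 ≡ 8 (mod 611)
8^2 ≡ 8^2 = 64 ≡ 64 (mod 611)
8^4 ≡ 64^2 = 4096 ≡ 430 (mod 611)
8^8 ≡ 430^2 = 184900 ≡ 378 (mod 611)
8^16 ≡ 378^2 = 142884 ≡ 521 (mod 611)
8^32 ≡ 521^2 = 271441 ≡ 157 (mod 611)
8^64 ≡ 157^2 = 24649 ≡ 209 (mod 611)
8^128 ≡ 209^2 = 43681 ≡ 300 (mod 611)
8^256 ≡ 300^2 = 90000 ≡ 183 (mod 611)
8^512 ≡ 183^2 = 33489 ≡ 495 (mod 611)
610 = 512 + 64 + 32 + 2 in binary powers of 2.
So 8^610 ≡ 495 · 209 · 157 · 64 ≡ 155 (mod 611).
Since 155 ≠ 1, base 8 is a Fermat witness: 611 is composite.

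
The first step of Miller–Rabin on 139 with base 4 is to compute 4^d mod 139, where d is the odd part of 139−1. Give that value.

1

139 − 1 = 138 = 2^1 · 69, so d = 69.
4^1 ≡ 4 (mod 139)
4^2 ≡ 4^2 = 16 ≡ 16 (mod 139)
4^4 ≡ 16^2 = 256 ≡ 117 (mod 139)
4^8 ≡ 117^2 = 13689 ≡ 67 (mod 139)
4^16 ≡ 67^2 = 4489 ≡ 41 (mod 139)
4^32 ≡ 41^2 = 1681 ≡ 13 (mod 139)
4^64 ≡ 13^2 = 169 ≡ 30 (mod 139)
69 = 64 + 4 + 1 in binary powers of 2.
So 4^69 ≡ 30 · 117 · 4 ≡ 1 (mod 139).
Since 4^d ≡ 1 (mod 139), base 4 does not prove 139 composite.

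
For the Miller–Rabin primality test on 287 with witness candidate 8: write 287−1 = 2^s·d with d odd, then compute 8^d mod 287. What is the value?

225

287 − 1 = 286 = 2^1 · 143, so d = 143.
8^1 ≡ 8 (mod 287)
8^2 ≡ 8^2 = 64 ≡ 64 (mod 287)
8^4 ≡ 64^2 = 4096 ≡ 78 (mod 287)
8^8 ≡ 78^2 = 6084 ≡ 57 (mod 287)
8^16 ≡ 57^2 = 3249 ≡ 92 (mod 287)
8^32 ≡ 92^2 = 8464 ≡ 141 (mod 287)
8^64 ≡ 141^2 = 19881 ≡ 78 (mod 287)
8^128 ≡ 78^2 = 6084 ≡ 57 (mod 287)
143 = 128 + 8 + 4 + 2 + 1 in binary powers of 2.
So 8^143 ≡ 57 · 57 · 78 · 64 · 8 ≡ 225 (mod 287).
Squaring chain: 225; never reaches −1, so base 8 is a Miller–Rabin witness that 287 is composite.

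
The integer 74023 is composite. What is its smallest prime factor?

79

74023 is odd.
Digit sum 16, not divisible by 3.
Ends in 3: not divisible by 5.
7: 74023 = 7·10574 + 5
11: 74023 = 11·6729 + 4
13: 74023 = 13·5694 + 1
17: 74023 = 17·4354 + 5
19: 74023 = 19·3895 + 18
23: 74023 = 23·3218 + 9
29: 74023 = 29·2552 + 15
31: 74023 = 31·2387 + 26
37: 74023 = 37·2000 + 23
41: 74023 = 41·1805 + 18
43: 74023 = 43·1721 + 20
47: 74023 = 47·1574 + 45
53: 74023 = 53·1396 + 35
59: 74023 = 59·1254 + 37
61: 74023 = 61·1213 + 30
67: 74023 = 67·1104 + 55
71: 74023 = 71·1042 + 41
73: 74023 = 73·1014 + 1
79: 74023 = 79·937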